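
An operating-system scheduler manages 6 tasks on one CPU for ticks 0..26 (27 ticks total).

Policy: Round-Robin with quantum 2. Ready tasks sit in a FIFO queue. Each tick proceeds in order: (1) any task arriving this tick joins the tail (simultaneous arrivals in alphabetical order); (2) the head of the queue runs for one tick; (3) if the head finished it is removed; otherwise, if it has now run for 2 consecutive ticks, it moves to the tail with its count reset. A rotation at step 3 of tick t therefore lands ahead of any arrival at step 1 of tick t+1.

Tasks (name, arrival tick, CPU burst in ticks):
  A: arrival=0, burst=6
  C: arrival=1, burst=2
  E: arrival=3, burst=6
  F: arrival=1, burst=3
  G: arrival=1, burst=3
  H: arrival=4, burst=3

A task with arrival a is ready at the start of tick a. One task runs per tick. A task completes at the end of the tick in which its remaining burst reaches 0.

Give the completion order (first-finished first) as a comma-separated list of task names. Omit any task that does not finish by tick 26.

t=0: queue=[A] q_used=0 → run A
t=1: queue=[A,C,F,G] q_used=1 → run A
t=2: queue=[C,F,G,A] q_used=0 → run C
t=3: queue=[C,F,G,A,E] q_used=1 → run C
t=4: queue=[F,G,A,E,H] q_used=0 → run F
t=5: queue=[F,G,A,E,H] q_used=1 → run F
t=6: queue=[G,A,E,H,F] q_used=0 → run G
t=7: queue=[G,A,E,H,F] q_used=1 → run G
t=8: queue=[A,E,H,F,G] q_used=0 → run A
t=9: queue=[A,E,H,F,G] q_used=1 → run A
t=10: queue=[E,H,F,G,A] q_used=0 → run E
t=11: queue=[E,H,F,G,A] q_used=1 → run E
t=12: queue=[H,F,G,A,E] q_used=0 → run H
t=13: queue=[H,F,G,A,E] q_used=1 → run H
t=14: queue=[F,G,A,E,H] q_used=0 → run F
t=15: queue=[G,A,E,H] q_used=0 → run G
t=16: queue=[A,E,H] q_used=0 → run A
t=17: queue=[A,E,H] q_used=1 → run A
t=18: queue=[E,H] q_used=0 → run E
t=19: queue=[E,H] q_used=1 → run E
t=20: queue=[H,E] q_used=0 → run H
t=21: queue=[E] q_used=0 → run E
t=22: queue=[E] q_used=1 → run E
t=23: (idle)
t=24: (idle)
t=25: (idle)
t=26: (idle)

completion order = C, F, G, A, H, E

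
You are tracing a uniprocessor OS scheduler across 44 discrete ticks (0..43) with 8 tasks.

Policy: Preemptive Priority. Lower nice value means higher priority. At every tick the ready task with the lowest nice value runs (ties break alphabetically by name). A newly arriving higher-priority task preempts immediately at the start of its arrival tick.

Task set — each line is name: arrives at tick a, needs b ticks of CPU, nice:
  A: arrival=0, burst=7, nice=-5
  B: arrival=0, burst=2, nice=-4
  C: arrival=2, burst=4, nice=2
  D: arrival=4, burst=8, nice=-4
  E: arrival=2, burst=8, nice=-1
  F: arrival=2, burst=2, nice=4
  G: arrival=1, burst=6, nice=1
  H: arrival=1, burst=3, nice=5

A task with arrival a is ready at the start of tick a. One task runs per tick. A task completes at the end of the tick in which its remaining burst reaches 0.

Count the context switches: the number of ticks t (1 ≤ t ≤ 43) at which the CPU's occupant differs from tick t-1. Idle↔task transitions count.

t=0: ready={A,B} → run A
t=1: ready={A,B,G,H} → run A
t=2: ready={A,B,C,E,F,G,H} → run A
t=3: ready={A,B,C,E,F,G,H} → run A
t=4: ready={A,B,C,D,E,F,G,H} → run A
t=5: ready={A,B,C,D,E,F,G,H} → run A
t=6: ready={A,B,C,D,E,F,G,H} → run A
t=7: ready={B,C,D,E,F,G,H} → run B
t=8: ready={B,C,D,E,F,G,H} → run B
t=9: ready={C,D,E,F,G,H} → run D
t=10: ready={C,D,E,F,G,H} → run D
t=11: ready={C,D,E,F,G,H} → run D
t=12: ready={C,D,E,F,G,H} → run D
t=13: ready={C,D,E,F,G,H} → run D
t=14: ready={C,D,E,F,G,H} → run D
t=15: ready={C,D,E,F,G,H} → run D
t=16: ready={C,D,E,F,G,H} → run D
t=17: ready={C,E,F,G,H} → run E
t=18: ready={C,E,F,G,H} → run E
t=19: ready={C,E,F,G,H} → run E
t=20: ready={C,E,F,G,H} → run E
t=21: ready={C,E,F,G,H} → run E
t=22: ready={C,E,F,G,H} → run E
t=23: ready={C,E,F,G,H} → run E
t=24: ready={C,E,F,G,H} → run E
t=25: ready={C,F,G,H} → run G
t=26: ready={C,F,G,H} → run G
t=27: ready={C,F,G,H} → run G
t=28: ready={C,F,G,H} → run G
t=29: ready={C,F,G,H} → run G
t=30: ready={C,F,G,H} → run G
t=31: ready={C,F,H} → run C
t=32: ready={C,F,H} → run C
t=33: ready={C,F,H} → run C
t=34: ready={C,F,H} → run C
t=35: ready={F,H} → run F
t=36: ready={F,H} → run F
t=37: ready={H} → run H
t=38: ready={H} → run H
t=39: ready={H} → run H
t=40: (idle)
t=41: (idle)
t=42: (idle)
t=43: (idle)

context switches = 8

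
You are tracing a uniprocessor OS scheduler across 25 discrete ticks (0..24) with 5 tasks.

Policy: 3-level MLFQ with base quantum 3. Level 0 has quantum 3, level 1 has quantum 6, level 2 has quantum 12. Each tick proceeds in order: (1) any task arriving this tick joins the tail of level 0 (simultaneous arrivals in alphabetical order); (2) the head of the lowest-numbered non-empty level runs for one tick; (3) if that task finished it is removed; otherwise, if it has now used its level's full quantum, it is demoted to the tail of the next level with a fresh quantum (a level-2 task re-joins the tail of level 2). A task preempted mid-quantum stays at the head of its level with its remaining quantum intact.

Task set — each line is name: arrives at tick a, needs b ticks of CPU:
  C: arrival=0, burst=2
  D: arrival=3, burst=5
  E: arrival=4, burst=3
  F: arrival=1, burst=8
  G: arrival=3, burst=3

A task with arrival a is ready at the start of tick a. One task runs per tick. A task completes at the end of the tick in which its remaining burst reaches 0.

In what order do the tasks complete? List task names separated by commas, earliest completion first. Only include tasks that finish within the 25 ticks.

t=0: L0/L1/L2 = C/-/- → run C
t=1: L0/L1/L2 = CF/-/- → run C
t=2: L0/L1/L2 = F/-/- → run F
t=3: L0/L1/L2 = FDG/-/- → run F
t=4: L0/L1/L2 = FDGE/-/- → run F
t=5: L0/L1/L2 = DGE/F/- → run D
t=6: L0/L1/L2 = DGE/F/- → run D
t=7: L0/L1/L2 = DGE/F/- → run D
t=8: L0/L1/L2 = GE/FD/- → run G
t=9: L0/L1/L2 = GE/FD/- → run G
t=10: L0/L1/L2 = GE/FD/- → run G
t=11: L0/L1/L2 = E/FD/- → run E
t=12: L0/L1/L2 = E/FD/- → run E
t=13: L0/L1/L2 = E/FD/- → run E
t=14: L0/L1/L2 = -/FD/- → run F
t=15: L0/L1/L2 = -/FD/- → run F
t=16: L0/L1/L2 = -/FD/- → run F
t=17: L0/L1/L2 = -/FD/- → run F
t=18: L0/L1/L2 = -/FD/- → run F
t=19: L0/L1/L2 = -/D/- → run D
t=20: L0/L1/L2 = -/D/- → run D
t=21: (idle)
t=22: (idle)
t=23: (idle)
t=24: (idle)

completion order = C, G, E, F, D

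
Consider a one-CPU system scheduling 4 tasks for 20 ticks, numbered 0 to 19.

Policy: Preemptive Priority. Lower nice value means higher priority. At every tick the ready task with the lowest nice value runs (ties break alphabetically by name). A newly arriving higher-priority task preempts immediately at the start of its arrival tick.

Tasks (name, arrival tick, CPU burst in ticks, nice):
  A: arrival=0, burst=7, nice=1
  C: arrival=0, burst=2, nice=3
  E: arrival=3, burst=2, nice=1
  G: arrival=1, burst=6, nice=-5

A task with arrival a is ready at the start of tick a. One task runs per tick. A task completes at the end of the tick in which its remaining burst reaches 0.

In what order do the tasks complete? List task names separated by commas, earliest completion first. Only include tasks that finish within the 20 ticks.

t=0: ready={A,C} → run A
t=1: ready={A,C,G} → run G
t=2: ready={A,C,G} → run G
t=3: ready={A,C,E,G} → run G
t=4: ready={A,C,E,G} → run G
t=5: ready={A,C,E,G} → run G
t=6: ready={A,C,E,G} → run G
t=7: ready={A,C,E} → run A
t=8: ready={A,C,E} → run A
t=9: ready={A,C,E} → run A
t=10: ready={A,C,E} → run A
t=11: ready={A,C,E} → run A
t=12: ready={A,C,E} → run A
t=13: ready={C,E} → run E
t=14: ready={C,E} → run E
t=15: ready={C} → run C
t=16: ready={C} → run C
t=17: (idle)
t=18: (idle)
t=19: (idle)

completion order = G, A, E, C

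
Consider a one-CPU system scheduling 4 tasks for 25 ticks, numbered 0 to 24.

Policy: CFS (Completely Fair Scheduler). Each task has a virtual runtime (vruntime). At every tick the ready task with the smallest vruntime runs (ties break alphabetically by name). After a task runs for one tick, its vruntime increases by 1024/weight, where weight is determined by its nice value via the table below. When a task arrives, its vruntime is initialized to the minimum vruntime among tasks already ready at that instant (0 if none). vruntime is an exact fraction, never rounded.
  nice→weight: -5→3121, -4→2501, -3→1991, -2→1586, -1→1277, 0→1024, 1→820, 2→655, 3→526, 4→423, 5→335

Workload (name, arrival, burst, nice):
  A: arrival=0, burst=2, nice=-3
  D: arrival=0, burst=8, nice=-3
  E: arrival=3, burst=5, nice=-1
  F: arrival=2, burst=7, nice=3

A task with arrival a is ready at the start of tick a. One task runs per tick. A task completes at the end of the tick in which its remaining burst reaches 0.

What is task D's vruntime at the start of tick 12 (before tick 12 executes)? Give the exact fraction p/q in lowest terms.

t=0: vr[A=0 D=0] → run A
t=1: vr[A=1024/1991 D=0] → run D
t=2: vr[A=1024/1991 D=1024/1991 F=1024/1991] → run A
t=3: vr[D=1024/1991 E=1024/1991 F=1024/1991] → run D
t=4: vr[D=2048/1991 E=1024/1991 F=1024/1991] → run E
t=5: vr[D=2048/1991 E=3346432/2542507 F=1024/1991] → run F
t=6: vr[D=2048/1991 E=3346432/2542507 F=1288704/523633] → run D
t=7: vr[D=3072/1991 E=3346432/2542507 F=1288704/523633] → run E
t=8: vr[D=3072/1991 E=5385216/2542507 F=1288704/523633] → run D
t=9: vr[D=4096/1991 E=5385216/2542507 F=1288704/523633] → run D
t=10: vr[D=5120/1991 E=5385216/2542507 F=1288704/523633] → run E
t=11: vr[D=5120/1991 E=7424000/2542507 F=1288704/523633] → run F
t=12: vr[D=5120/1991 E=7424000/2542507 F=2308096/523633] → run D
t=13: vr[D=6144/1991 E=7424000/2542507 F=2308096/523633] → run E
t=14: vr[D=6144/1991 E=9462784/2542507 F=2308096/523633] → run D
t=15: vr[D=7168/1991 E=9462784/2542507 F=2308096/523633] → run D
t=16: vr[E=9462784/2542507 F=2308096/523633] → run E
t=17: vr[F=2308096/523633] → run F
t=18: vr[F=3327488/523633] → run F
t=19: vr[F=4346880/523633] → run F
t=20: vr[F=5366272/523633] → run F
t=21: vr[F=6385664/523633] → run F
t=22: (idle)
t=23: (idle)
t=24: (idle)

vruntime(D, start of tick 12) = 5120/1991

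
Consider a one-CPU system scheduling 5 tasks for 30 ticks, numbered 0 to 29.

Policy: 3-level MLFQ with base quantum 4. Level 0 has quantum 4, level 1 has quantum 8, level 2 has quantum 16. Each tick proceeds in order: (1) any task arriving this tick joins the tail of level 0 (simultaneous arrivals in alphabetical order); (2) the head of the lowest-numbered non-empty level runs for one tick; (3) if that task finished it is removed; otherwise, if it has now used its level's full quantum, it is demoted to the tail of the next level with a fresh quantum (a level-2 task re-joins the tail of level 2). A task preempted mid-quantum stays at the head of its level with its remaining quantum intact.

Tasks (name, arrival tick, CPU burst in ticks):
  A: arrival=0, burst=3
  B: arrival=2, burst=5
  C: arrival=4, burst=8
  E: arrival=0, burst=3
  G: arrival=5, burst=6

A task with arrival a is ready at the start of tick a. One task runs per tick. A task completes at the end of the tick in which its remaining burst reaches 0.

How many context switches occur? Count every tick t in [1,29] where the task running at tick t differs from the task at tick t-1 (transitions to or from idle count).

context switches = 8

t=0: L0/L1/L2 = AE/-/- → run A
t=1: L0/L1/L2 = AE/-/- → run A
t=2: L0/L1/L2 = AEB/-/- → run A
t=3: L0/L1/L2 = EB/-/- → run E
t=4: L0/L1/L2 = EBC/-/- → run E
t=5: L0/L1/L2 = EBCG/-/- → run E
t=6: L0/L1/L2 = BCG/-/- → run B
t=7: L0/L1/L2 = BCG/-/- → run B
t=8: L0/L1/L2 = BCG/-/- → run B
t=9: L0/L1/L2 = BCG/-/- → run B
t=10: L0/L1/L2 = CG/B/- → run C
t=11: L0/L1/L2 = CG/B/- → run C
t=12: L0/L1/L2 = CG/B/- → run C
t=13: L0/L1/L2 = CG/B/- → run C
t=14: L0/L1/L2 = G/BC/- → run G
t=15: L0/L1/L2 = G/BC/- → run G
t=16: L0/L1/L2 = G/BC/- → run G
t=17: L0/L1/L2 = G/BC/- → run G
t=18: L0/L1/L2 = -/BCG/- → run B
t=19: L0/L1/L2 = -/CG/- → run C
t=20: L0/L1/L2 = -/CG/- → run C
t=21: L0/L1/L2 = -/CG/- → run C
t=22: L0/L1/L2 = -/CG/- → run C
t=23: L0/L1/L2 = -/G/- → run G
t=24: L0/L1/L2 = -/G/- → run G
t=25: (idle)
t=26: (idle)
t=27: (idle)
t=28: (idle)
t=29: (idle)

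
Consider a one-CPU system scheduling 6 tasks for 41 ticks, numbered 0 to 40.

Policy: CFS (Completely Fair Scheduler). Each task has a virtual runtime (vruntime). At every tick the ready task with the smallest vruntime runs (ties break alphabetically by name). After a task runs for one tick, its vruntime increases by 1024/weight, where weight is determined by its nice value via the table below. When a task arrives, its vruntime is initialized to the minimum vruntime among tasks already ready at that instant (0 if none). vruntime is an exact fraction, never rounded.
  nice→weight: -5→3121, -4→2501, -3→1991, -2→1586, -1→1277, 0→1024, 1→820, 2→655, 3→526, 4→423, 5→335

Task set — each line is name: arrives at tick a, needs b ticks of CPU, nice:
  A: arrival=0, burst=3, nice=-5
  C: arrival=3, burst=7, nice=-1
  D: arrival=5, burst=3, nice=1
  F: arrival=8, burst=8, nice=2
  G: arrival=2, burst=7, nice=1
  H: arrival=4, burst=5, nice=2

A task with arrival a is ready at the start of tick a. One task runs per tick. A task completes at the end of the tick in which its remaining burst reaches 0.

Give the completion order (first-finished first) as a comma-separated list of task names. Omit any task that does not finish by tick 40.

t=0: vr[A=0] → run A
t=1: vr[A=1024/3121] → run A
t=2: vr[A=2048/3121 G=2048/3121] → run A
t=3: vr[C=2048/3121 G=2048/3121] → run C
t=4: vr[C=5811200/3985517 G=2048/3121 H=2048/3121] → run G
t=5: vr[C=5811200/3985517 D=2048/3121 G=1218816/639805 H=2048/3121] → run D
t=6: vr[C=5811200/3985517 D=1218816/639805 G=1218816/639805 H=2048/3121] → run H
t=7: vr[C=5811200/3985517 D=1218816/639805 G=1218816/639805 H=4537344/2044255] → run C
t=8: vr[C=9007104/3985517 D=1218816/639805 F=1218816/639805 G=1218816/639805 H=4537344/2044255] → run D
t=9: vr[C=9007104/3985517 D=2017792/639805 F=1218816/639805 G=1218816/639805 H=4537344/2044255] → run F
t=10: vr[C=9007104/3985517 D=2017792/639805 F=58139392/16762891 G=1218816/639805 H=4537344/2044255] → run G
t=11: vr[C=9007104/3985517 D=2017792/639805 F=58139392/16762891 G=2017792/639805 H=4537344/2044255] → run H
t=12: vr[C=9007104/3985517 D=2017792/639805 F=58139392/16762891 G=2017792/639805 H=7733248/2044255] → run C
t=13: vr[C=12203008/3985517 D=2017792/639805 F=58139392/16762891 G=2017792/639805 H=7733248/2044255] → run C
t=14: vr[C=15398912/3985517 D=2017792/639805 F=58139392/16762891 G=2017792/639805 H=7733248/2044255] → run D
t=15: vr[C=15398912/3985517 F=58139392/16762891 G=2017792/639805 H=7733248/2044255] → run G
t=16: vr[C=15398912/3985517 F=58139392/16762891 G=2816768/639805 H=7733248/2044255] → run F
t=17: vr[C=15398912/3985517 F=421729024/83814455 G=2816768/639805 H=7733248/2044255] → run H
t=18: vr[C=15398912/3985517 F=421729024/83814455 G=2816768/639805 H=10929152/2044255] → run C
t=19: vr[C=18594816/3985517 F=421729024/83814455 G=2816768/639805 H=10929152/2044255] → run G
t=20: vr[C=18594816/3985517 F=421729024/83814455 G=3615744/639805 H=10929152/2044255] → run C
t=21: vr[C=21790720/3985517 F=421729024/83814455 G=3615744/639805 H=10929152/2044255] → run F
t=22: vr[C=21790720/3985517 F=552761088/83814455 G=3615744/639805 H=10929152/2044255] → run H
t=23: vr[C=21790720/3985517 F=552761088/83814455 G=3615744/639805 H=14125056/2044255] → run C
t=24: vr[F=552761088/83814455 G=3615744/639805 H=14125056/2044255] → run G
t=25: vr[F=552761088/83814455 G=882944/127961 H=14125056/2044255] → run F
t=26: vr[F=683793152/83814455 G=882944/127961 H=14125056/2044255] → run G
t=27: vr[F=683793152/83814455 G=5213696/639805 H=14125056/2044255] → run H
t=28: vr[F=683793152/83814455 G=5213696/639805] → run G
t=29: vr[F=683793152/83814455] → run F
t=30: vr[F=814825216/83814455] → run F
t=31: vr[F=189171456/16762891] → run F
t=32: vr[F=1076889344/83814455] → run F
t=33: (idle)
t=34: (idle)
t=35: (idle)
t=36: (idle)
t=37: (idle)
t=38: (idle)
t=39: (idle)
t=40: (idle)

completion order = A, D, C, H, G, F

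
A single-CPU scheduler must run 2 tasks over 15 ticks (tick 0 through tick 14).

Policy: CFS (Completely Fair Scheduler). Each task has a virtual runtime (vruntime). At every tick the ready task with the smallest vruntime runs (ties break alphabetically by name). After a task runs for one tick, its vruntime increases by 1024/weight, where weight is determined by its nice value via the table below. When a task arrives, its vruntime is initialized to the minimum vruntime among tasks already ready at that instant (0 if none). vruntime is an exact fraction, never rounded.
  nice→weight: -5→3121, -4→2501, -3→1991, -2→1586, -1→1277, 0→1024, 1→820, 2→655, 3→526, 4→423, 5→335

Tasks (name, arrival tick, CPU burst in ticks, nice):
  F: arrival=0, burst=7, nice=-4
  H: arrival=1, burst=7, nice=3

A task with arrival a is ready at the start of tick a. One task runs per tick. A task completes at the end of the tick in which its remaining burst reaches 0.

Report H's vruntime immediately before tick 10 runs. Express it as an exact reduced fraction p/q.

vruntime(H, start of tick 10) = 4110848/657763

t=0: vr[F=0] → run F
t=1: vr[F=1024/2501 H=1024/2501] → run F
t=2: vr[F=2048/2501 H=1024/2501] → run H
t=3: vr[F=2048/2501 H=1549824/657763] → run F
t=4: vr[F=3072/2501 H=1549824/657763] → run F
t=5: vr[F=4096/2501 H=1549824/657763] → run F
t=6: vr[F=5120/2501 H=1549824/657763] → run F
t=7: vr[F=6144/2501 H=1549824/657763] → run H
t=8: vr[F=6144/2501 H=2830336/657763] → run F
t=9: vr[H=2830336/657763] → run H
t=10: vr[H=4110848/657763] → run H
t=11: vr[H=5391360/657763] → run H
t=12: vr[H=6671872/657763] → run H
t=13: vr[H=7952384/657763] → run H
t=14: (idle)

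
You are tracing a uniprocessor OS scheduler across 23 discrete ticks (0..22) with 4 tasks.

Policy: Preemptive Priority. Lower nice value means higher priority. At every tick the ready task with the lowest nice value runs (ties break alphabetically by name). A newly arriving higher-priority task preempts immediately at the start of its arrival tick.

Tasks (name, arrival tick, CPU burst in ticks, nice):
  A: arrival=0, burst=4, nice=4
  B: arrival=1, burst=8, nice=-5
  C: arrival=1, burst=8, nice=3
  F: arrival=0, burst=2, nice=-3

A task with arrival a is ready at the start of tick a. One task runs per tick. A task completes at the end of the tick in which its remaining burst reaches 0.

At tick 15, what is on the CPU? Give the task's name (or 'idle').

t=0: ready={A,F} → run F
t=1: ready={A,B,C,F} → run B
t=2: ready={A,B,C,F} → run B
t=3: ready={A,B,C,F} → run B
t=4: ready={A,B,C,F} → run B
t=5: ready={A,B,C,F} → run B
t=6: ready={A,B,C,F} → run B
t=7: ready={A,B,C,F} → run B
t=8: ready={A,B,C,F} → run B
t=9: ready={A,C,F} → run F
t=10: ready={A,C} → run C
t=11: ready={A,C} → run C
t=12: ready={A,C} → run C
t=13: ready={A,C} → run C
t=14: ready={A,C} → run C
t=15: ready={A,C} → run C
t=16: ready={A,C} → run C
t=17: ready={A,C} → run C
t=18: ready={A} → run A
t=19: ready={A} → run A
t=20: ready={A} → run A
t=21: ready={A} → run A
t=22: (idle)

running at tick 15 = C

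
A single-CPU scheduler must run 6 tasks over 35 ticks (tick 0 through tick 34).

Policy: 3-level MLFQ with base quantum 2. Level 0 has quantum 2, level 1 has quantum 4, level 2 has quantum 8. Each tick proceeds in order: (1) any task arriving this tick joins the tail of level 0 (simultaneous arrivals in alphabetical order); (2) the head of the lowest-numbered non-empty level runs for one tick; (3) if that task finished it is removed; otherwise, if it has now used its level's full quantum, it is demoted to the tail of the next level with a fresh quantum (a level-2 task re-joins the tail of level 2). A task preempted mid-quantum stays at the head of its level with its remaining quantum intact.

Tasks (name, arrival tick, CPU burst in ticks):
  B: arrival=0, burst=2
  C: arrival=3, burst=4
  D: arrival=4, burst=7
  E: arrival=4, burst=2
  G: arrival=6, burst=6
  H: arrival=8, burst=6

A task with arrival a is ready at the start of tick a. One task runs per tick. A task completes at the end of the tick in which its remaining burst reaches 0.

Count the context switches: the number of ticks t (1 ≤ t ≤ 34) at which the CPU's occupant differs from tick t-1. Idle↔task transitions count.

context switches = 12

t=0: L0/L1/L2 = B/-/- → run B
t=1: L0/L1/L2 = B/-/- → run B
t=2: (idle)
t=3: L0/L1/L2 = C/-/- → run C
t=4: L0/L1/L2 = CDE/-/- → run C
t=5: L0/L1/L2 = DE/C/- → run D
t=6: L0/L1/L2 = DEG/C/- → run D
t=7: L0/L1/L2 = EG/CD/- → run E
t=8: L0/L1/L2 = EGH/CD/- → run E
t=9: L0/L1/L2 = GH/CD/- → run G
t=10: L0/L1/L2 = GH/CD/- → run G
t=11: L0/L1/L2 = H/CDG/- → run H
t=12: L0/L1/L2 = H/CDG/- → run H
t=13: L0/L1/L2 = -/CDGH/- → run C
t=14: L0/L1/L2 = -/CDGH/- → run C
t=15: L0/L1/L2 = -/DGH/- → run D
t=16: L0/L1/L2 = -/DGH/- → run D
t=17: L0/L1/L2 = -/DGH/- → run D
t=18: L0/L1/L2 = -/DGH/- → run D
t=19: L0/L1/L2 = -/GH/D → run G
t=20: L0/L1/L2 = -/GH/D → run G
t=21: L0/L1/L2 = -/GH/D → run G
t=22: L0/L1/L2 = -/GH/D → run G
t=23: L0/L1/L2 = -/H/D → run H
t=24: L0/L1/L2 = -/H/D → run H
t=25: L0/L1/L2 = -/H/D → run H
t=26: L0/L1/L2 = -/H/D → run H
t=27: L0/L1/L2 = -/-/D → run D
t=28: (idle)
t=29: (idle)
t=30: (idle)
t=31: (idle)
t=32: (idle)
t=33: (idle)
t=34: (idle)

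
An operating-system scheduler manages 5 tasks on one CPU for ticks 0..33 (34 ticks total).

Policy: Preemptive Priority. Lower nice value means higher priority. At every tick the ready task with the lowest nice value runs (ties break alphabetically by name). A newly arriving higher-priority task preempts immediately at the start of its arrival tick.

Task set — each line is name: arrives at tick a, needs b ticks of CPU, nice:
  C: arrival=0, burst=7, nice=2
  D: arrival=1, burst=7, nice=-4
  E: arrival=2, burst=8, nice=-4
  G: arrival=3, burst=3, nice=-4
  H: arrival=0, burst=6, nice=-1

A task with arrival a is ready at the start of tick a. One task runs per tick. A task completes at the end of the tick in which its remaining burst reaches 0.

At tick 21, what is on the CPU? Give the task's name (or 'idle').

running at tick 21 = H

t=0: ready={C,H} → run H
t=1: ready={C,D,H} → run D
t=2: ready={C,D,E,H} → run D
t=3: ready={C,D,E,G,H} → run D
t=4: ready={C,D,E,G,H} → run D
t=5: ready={C,D,E,G,H} → run D
t=6: ready={C,D,E,G,H} → run D
t=7: ready={C,D,E,G,H} → run D
t=8: ready={C,E,G,H} → run E
t=9: ready={C,E,G,H} → run E
t=10: ready={C,E,G,H} → run E
t=11: ready={C,E,G,H} → run E
t=12: ready={C,E,G,H} → run E
t=13: ready={C,E,G,H} → run E
t=14: ready={C,E,G,H} → run E
t=15: ready={C,E,G,H} → run E
t=16: ready={C,G,H} → run G
t=17: ready={C,G,H} → run G
t=18: ready={C,G,H} → run G
t=19: ready={C,H} → run H
t=20: ready={C,H} → run H
t=21: ready={C,H} → run H
t=22: ready={C,H} → run H
t=23: ready={C,H} → run H
t=24: ready={C} → run C
t=25: ready={C} → run C
t=26: ready={C} → run C
t=27: ready={C} → run C
t=28: ready={C} → run C
t=29: ready={C} → run C
t=30: ready={C} → run C
t=31: (idle)
t=32: (idle)
t=33: (idle)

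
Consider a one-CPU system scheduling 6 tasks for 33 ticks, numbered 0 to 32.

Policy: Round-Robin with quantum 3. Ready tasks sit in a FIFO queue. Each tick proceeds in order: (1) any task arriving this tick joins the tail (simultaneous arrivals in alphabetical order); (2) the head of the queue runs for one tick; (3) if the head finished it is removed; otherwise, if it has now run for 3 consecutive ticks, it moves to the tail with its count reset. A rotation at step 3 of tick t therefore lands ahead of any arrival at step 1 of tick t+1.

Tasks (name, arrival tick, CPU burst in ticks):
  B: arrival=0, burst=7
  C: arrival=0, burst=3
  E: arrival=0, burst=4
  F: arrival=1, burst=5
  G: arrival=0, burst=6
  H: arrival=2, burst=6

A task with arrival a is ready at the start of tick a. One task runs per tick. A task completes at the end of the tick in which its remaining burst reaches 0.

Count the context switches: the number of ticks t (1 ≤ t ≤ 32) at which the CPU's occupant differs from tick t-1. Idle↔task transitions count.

t=0: queue=[B,C,E,G] q_used=0 → run B
t=1: queue=[B,C,E,G,F] q_used=1 → run B
t=2: queue=[B,C,E,G,F,H] q_used=2 → run B
t=3: queue=[C,E,G,F,H,B] q_used=0 → run C
t=4: queue=[C,E,G,F,H,B] q_used=1 → run C
t=5: queue=[C,E,G,F,H,B] q_used=2 → run C
t=6: queue=[E,G,F,H,B] q_used=0 → run E
t=7: queue=[E,G,F,H,B] q_used=1 → run E
t=8: queue=[E,G,F,H,B] q_used=2 → run E
t=9: queue=[G,F,H,B,E] q_used=0 → run G
t=10: queue=[G,F,H,B,E] q_used=1 → run G
t=11: queue=[G,F,H,B,E] q_used=2 → run G
t=12: queue=[F,H,B,E,G] q_used=0 → run F
t=13: queue=[F,H,B,E,G] q_used=1 → run F
t=14: queue=[F,H,B,E,G] q_used=2 → run F
t=15: queue=[H,B,E,G,F] q_used=0 → run H
t=16: queue=[H,B,E,G,F] q_used=1 → run H
t=17: queue=[H,B,E,G,F] q_used=2 → run H
t=18: queue=[B,E,G,F,H] q_used=0 → run B
t=19: queue=[B,E,G,F,H] q_used=1 → run B
t=20: queue=[B,E,G,F,H] q_used=2 → run B
t=21: queue=[E,G,F,H,B] q_used=0 → run E
t=22: queue=[G,F,H,B] q_used=0 → run G
t=23: queue=[G,F,H,B] q_used=1 → run G
t=24: queue=[G,F,H,B] q_used=2 → run G
t=25: queue=[F,H,B] q_used=0 → run F
t=26: queue=[F,H,B] q_used=1 → run F
t=27: queue=[H,B] q_used=0 → run H
t=28: queue=[H,B] q_used=1 → run H
t=29: queue=[H,B] q_used=2 → run H
t=30: queue=[B] q_used=0 → run B
t=31: (idle)
t=32: (idle)

context switches = 12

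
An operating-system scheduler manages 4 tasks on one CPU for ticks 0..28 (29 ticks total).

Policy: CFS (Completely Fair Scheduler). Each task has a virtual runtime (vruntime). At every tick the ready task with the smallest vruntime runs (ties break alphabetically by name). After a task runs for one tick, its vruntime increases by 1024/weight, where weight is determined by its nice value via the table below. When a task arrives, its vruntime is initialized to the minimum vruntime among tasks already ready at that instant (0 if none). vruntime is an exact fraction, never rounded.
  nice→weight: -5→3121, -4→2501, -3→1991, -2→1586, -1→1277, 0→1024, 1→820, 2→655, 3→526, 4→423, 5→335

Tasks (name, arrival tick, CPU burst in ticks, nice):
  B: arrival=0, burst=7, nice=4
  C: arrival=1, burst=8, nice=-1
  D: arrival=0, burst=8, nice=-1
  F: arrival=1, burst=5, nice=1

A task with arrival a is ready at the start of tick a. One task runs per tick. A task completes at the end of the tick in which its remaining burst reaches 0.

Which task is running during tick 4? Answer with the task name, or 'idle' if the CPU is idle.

t=0: vr[B=0 D=0] → run B
t=1: vr[B=1024/423 C=0 D=0 F=0] → run C
t=2: vr[B=1024/423 C=1024/1277 D=0 F=0] → run D
t=3: vr[B=1024/423 C=1024/1277 D=1024/1277 F=0] → run F
t=4: vr[B=1024/423 C=1024/1277 D=1024/1277 F=256/205] → run C
t=5: vr[B=1024/423 C=2048/1277 D=1024/1277 F=256/205] → run D
t=6: vr[B=1024/423 C=2048/1277 D=2048/1277 F=256/205] → run F
t=7: vr[B=1024/423 C=2048/1277 D=2048/1277 F=512/205] → run C
t=8: vr[B=1024/423 C=3072/1277 D=2048/1277 F=512/205] → run D
t=9: vr[B=1024/423 C=3072/1277 D=3072/1277 F=512/205] → run C
t=10: vr[B=1024/423 C=4096/1277 D=3072/1277 F=512/205] → run D
t=11: vr[B=1024/423 C=4096/1277 D=4096/1277 F=512/205] → run B
t=12: vr[B=2048/423 C=4096/1277 D=4096/1277 F=512/205] → run F
t=13: vr[B=2048/423 C=4096/1277 D=4096/1277 F=768/205] → run C
t=14: vr[B=2048/423 C=5120/1277 D=4096/1277 F=768/205] → run D
t=15: vr[B=2048/423 C=5120/1277 D=5120/1277 F=768/205] → run F
t=16: vr[B=2048/423 C=5120/1277 D=5120/1277 F=1024/205] → run C
t=17: vr[B=2048/423 C=6144/1277 D=5120/1277 F=1024/205] → run D
t=18: vr[B=2048/423 C=6144/1277 D=6144/1277 F=1024/205] → run C
t=19: vr[B=2048/423 C=7168/1277 D=6144/1277 F=1024/205] → run D
t=20: vr[B=2048/423 C=7168/1277 D=7168/1277 F=1024/205] → run B
t=21: vr[B=1024/141 C=7168/1277 D=7168/1277 F=1024/205] → run F
t=22: vr[B=1024/141 C=7168/1277 D=7168/1277] → run C
t=23: vr[B=1024/141 D=7168/1277] → run D
t=24: vr[B=1024/141] → run B
t=25: vr[B=4096/423] → run B
t=26: vr[B=5120/423] → run B
t=27: vr[B=2048/141] → run B
t=28: (idle)

running at tick 4 = C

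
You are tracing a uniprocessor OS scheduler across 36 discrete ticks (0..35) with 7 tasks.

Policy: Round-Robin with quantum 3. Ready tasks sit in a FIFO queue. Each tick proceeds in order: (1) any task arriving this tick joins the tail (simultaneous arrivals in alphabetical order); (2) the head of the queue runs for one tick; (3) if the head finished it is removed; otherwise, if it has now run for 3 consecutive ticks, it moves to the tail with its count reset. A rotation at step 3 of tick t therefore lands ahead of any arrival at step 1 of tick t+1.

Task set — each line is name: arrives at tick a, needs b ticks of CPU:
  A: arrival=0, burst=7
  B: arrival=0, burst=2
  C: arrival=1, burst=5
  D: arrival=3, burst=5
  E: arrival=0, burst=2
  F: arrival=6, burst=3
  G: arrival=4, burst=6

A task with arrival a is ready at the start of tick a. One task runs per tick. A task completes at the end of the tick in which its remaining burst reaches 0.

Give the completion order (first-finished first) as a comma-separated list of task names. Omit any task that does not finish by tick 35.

t=0: queue=[A,B,E] q_used=0 → run A
t=1: queue=[A,B,E,C] q_used=1 → run A
t=2: queue=[A,B,E,C] q_used=2 → run A
t=3: queue=[B,E,C,A,D] q_used=0 → run B
t=4: queue=[B,E,C,A,D,G] q_used=1 → run B
t=5: queue=[E,C,A,D,G] q_used=0 → run E
t=6: queue=[E,C,A,D,G,F] q_used=1 → run E
t=7: queue=[C,A,D,G,F] q_used=0 → run C
t=8: queue=[C,A,D,G,F] q_used=1 → run C
t=9: queue=[C,A,D,G,F] q_used=2 → run C
t=10: queue=[A,D,G,F,C] q_used=0 → run A
t=11: queue=[A,D,G,F,C] q_used=1 → run A
t=12: queue=[A,D,G,F,C] q_used=2 → run A
t=13: queue=[D,G,F,C,A] q_used=0 → run D
t=14: queue=[D,G,F,C,A] q_used=1 → run D
t=15: queue=[D,G,F,C,A] q_used=2 → run D
t=16: queue=[G,F,C,A,D] q_used=0 → run G
t=17: queue=[G,F,C,A,D] q_used=1 → run G
t=18: queue=[G,F,C,A,D] q_used=2 → run G
t=19: queue=[F,C,A,D,G] q_used=0 → run F
t=20: queue=[F,C,A,D,G] q_used=1 → run F
t=21: queue=[F,C,A,D,G] q_used=2 → run F
t=22: queue=[C,A,D,G] q_used=0 → run C
t=23: queue=[C,A,D,G] q_used=1 → run C
t=24: queue=[A,D,G] q_used=0 → run A
t=25: queue=[D,G] q_used=0 → run D
t=26: queue=[D,G] q_used=1 → run D
t=27: queue=[G] q_used=0 → run G
t=28: queue=[G] q_used=1 → run G
t=29: queue=[G] q_used=2 → run G
t=30: (idle)
t=31: (idle)
t=32: (idle)
t=33: (idle)
t=34: (idle)
t=35: (idle)

completion order = B, E, F, C, A, D, G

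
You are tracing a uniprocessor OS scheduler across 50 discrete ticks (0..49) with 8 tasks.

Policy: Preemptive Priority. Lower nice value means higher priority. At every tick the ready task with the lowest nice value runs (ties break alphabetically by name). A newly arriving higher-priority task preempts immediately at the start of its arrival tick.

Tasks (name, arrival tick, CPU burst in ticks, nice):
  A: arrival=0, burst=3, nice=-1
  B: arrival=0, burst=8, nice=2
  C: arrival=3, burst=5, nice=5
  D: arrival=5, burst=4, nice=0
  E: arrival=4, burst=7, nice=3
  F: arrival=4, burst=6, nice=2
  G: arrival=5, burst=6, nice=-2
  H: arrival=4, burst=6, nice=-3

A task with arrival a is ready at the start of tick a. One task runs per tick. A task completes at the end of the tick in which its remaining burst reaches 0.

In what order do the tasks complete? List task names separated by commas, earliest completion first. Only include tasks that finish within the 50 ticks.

completion order = A, H, G, D, B, F, E, C

t=0: ready={A,B} → run A
t=1: ready={A,B} → run A
t=2: ready={A,B} → run A
t=3: ready={B,C} → run B
t=4: ready={B,C,E,F,H} → run H
t=5: ready={B,C,D,E,F,G,H} → run H
t=6: ready={B,C,D,E,F,G,H} → run H
t=7: ready={B,C,D,E,F,G,H} → run H
t=8: ready={B,C,D,E,F,G,H} → run H
t=9: ready={B,C,D,E,F,G,H} → run H
t=10: ready={B,C,D,E,F,G} → run G
t=11: ready={B,C,D,E,F,G} → run G
t=12: ready={B,C,D,E,F,G} → run G
t=13: ready={B,C,D,E,F,G} → run G
t=14: ready={B,C,D,E,F,G} → run G
t=15: ready={B,C,D,E,F,G} → run G
t=16: ready={B,C,D,E,F} → run D
t=17: ready={B,C,D,E,F} → run D
t=18: ready={B,C,D,E,F} → run D
t=19: ready={B,C,D,E,F} → run D
t=20: ready={B,C,E,F} → run B
t=21: ready={B,C,E,F} → run B
t=22: ready={B,C,E,F} → run B
t=23: ready={B,C,E,F} → run B
t=24: ready={B,C,E,F} → run B
t=25: ready={B,C,E,F} → run B
t=26: ready={B,C,E,F} → run B
t=27: ready={C,E,F} → run F
t=28: ready={C,E,F} → run F
t=29: ready={C,E,F} → run F
t=30: ready={C,E,F} → run F
t=31: ready={C,E,F} → run F
t=32: ready={C,E,F} → run F
t=33: ready={C,E} → run E
t=34: ready={C,E} → run E
t=35: ready={C,E} → run E
t=36: ready={C,E} → run E
t=37: ready={C,E} → run E
t=38: ready={C,E} → run E
t=39: ready={C,E} → run E
t=40: ready={C} → run C
t=41: ready={C} → run C
t=42: ready={C} → run C
t=43: ready={C} → run C
t=44: ready={C} → run C
t=45: (idle)
t=46: (idle)
t=47: (idle)
t=48: (idle)
t=49: (idle)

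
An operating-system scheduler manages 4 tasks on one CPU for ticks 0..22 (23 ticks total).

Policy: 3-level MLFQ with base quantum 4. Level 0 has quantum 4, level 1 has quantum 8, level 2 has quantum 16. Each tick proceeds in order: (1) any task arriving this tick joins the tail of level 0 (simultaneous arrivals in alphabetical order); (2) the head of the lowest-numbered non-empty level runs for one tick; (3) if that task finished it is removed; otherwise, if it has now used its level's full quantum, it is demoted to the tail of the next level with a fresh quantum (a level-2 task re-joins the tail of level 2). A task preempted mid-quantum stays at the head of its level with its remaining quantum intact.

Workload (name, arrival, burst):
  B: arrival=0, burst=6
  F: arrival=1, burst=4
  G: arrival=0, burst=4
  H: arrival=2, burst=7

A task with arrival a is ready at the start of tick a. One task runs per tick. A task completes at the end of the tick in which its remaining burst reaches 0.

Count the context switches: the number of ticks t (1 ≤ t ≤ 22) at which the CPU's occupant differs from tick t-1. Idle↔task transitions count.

t=0: L0/L1/L2 = BG/-/- → run B
t=1: L0/L1/L2 = BGF/-/- → run B
t=2: L0/L1/L2 = BGFH/-/- → run B
t=3: L0/L1/L2 = BGFH/-/- → run B
t=4: L0/L1/L2 = GFH/B/- → run G
t=5: L0/L1/L2 = GFH/B/- → run G
t=6: L0/L1/L2 = GFH/B/- → run G
t=7: L0/L1/L2 = GFH/B/- → run G
t=8: L0/L1/L2 = FH/B/- → run F
t=9: L0/L1/L2 = FH/B/- → run F
t=10: L0/L1/L2 = FH/B/- → run F
t=11: L0/L1/L2 = FH/B/- → run F
t=12: L0/L1/L2 = H/B/- → run H
t=13: L0/L1/L2 = H/B/- → run H
t=14: L0/L1/L2 = H/B/- → run H
t=15: L0/L1/L2 = H/B/- → run H
t=16: L0/L1/L2 = -/BH/- → run B
t=17: L0/L1/L2 = -/BH/- → run B
t=18: L0/L1/L2 = -/H/- → run H
t=19: L0/L1/L2 = -/H/- → run H
t=20: L0/L1/L2 = -/H/- → run H
t=21: (idle)
t=22: (idle)

context switches = 6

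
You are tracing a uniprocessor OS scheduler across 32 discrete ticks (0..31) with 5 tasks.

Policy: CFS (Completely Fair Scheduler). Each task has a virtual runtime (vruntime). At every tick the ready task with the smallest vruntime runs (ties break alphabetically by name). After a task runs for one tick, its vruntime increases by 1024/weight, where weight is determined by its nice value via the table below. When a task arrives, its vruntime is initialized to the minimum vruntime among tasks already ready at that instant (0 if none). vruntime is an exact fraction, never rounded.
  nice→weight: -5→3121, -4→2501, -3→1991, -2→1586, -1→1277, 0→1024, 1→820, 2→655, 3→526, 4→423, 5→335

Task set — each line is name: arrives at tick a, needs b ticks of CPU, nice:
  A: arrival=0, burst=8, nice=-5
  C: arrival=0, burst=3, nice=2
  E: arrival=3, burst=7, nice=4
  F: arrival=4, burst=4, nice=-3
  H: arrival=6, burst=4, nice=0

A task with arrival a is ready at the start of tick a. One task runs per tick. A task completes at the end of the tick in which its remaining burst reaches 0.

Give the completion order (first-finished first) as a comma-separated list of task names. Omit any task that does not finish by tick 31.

completion order = F, A, C, H, E

t=0: vr[A=0 C=0] → run A
t=1: vr[A=1024/3121 C=0] → run C
t=2: vr[A=1024/3121 C=1024/655] → run A
t=3: vr[A=2048/3121 C=1024/655 E=2048/3121] → run A
t=4: vr[A=3072/3121 C=1024/655 E=2048/3121 F=2048/3121] → run E
t=5: vr[A=3072/3121 C=1024/655 E=4062208/1320183 F=2048/3121] → run F
t=6: vr[A=3072/3121 C=1024/655 E=4062208/1320183 F=7273472/6213911 H=3072/3121] → run A
t=7: vr[A=4096/3121 C=1024/655 E=4062208/1320183 F=7273472/6213911 H=3072/3121] → run H
t=8: vr[A=4096/3121 C=1024/655 E=4062208/1320183 F=7273472/6213911 H=6193/3121] → run F
t=9: vr[A=4096/3121 C=1024/655 E=4062208/1320183 F=10469376/6213911 H=6193/3121] → run A
t=10: vr[A=5120/3121 C=1024/655 E=4062208/1320183 F=10469376/6213911 H=6193/3121] → run C
t=11: vr[A=5120/3121 C=2048/655 E=4062208/1320183 F=10469376/6213911 H=6193/3121] → run A
t=12: vr[A=6144/3121 C=2048/655 E=4062208/1320183 F=10469376/6213911 H=6193/3121] → run F
t=13: vr[A=6144/3121 C=2048/655 E=4062208/1320183 F=13665280/6213911 H=6193/3121] → run A
t=14: vr[A=7168/3121 C=2048/655 E=4062208/1320183 F=13665280/6213911 H=6193/3121] → run H
t=15: vr[A=7168/3121 C=2048/655 E=4062208/1320183 F=13665280/6213911 H=9314/3121] → run F
t=16: vr[A=7168/3121 C=2048/655 E=4062208/1320183 H=9314/3121] → run A
t=17: vr[C=2048/655 E=4062208/1320183 H=9314/3121] → run H
t=18: vr[C=2048/655 E=4062208/1320183 H=12435/3121] → run E
t=19: vr[C=2048/655 E=7258112/1320183 H=12435/3121] → run C
t=20: vr[E=7258112/1320183 H=12435/3121] → run H
t=21: vr[E=7258112/1320183] → run E
t=22: vr[E=3484672/440061] → run E
t=23: vr[E=13649920/1320183] → run E
t=24: vr[E=16845824/1320183] → run E
t=25: vr[E=6680576/440061] → run E
t=26: (idle)
t=27: (idle)
t=28: (idle)
t=29: (idle)
t=30: (idle)
t=31: (idle)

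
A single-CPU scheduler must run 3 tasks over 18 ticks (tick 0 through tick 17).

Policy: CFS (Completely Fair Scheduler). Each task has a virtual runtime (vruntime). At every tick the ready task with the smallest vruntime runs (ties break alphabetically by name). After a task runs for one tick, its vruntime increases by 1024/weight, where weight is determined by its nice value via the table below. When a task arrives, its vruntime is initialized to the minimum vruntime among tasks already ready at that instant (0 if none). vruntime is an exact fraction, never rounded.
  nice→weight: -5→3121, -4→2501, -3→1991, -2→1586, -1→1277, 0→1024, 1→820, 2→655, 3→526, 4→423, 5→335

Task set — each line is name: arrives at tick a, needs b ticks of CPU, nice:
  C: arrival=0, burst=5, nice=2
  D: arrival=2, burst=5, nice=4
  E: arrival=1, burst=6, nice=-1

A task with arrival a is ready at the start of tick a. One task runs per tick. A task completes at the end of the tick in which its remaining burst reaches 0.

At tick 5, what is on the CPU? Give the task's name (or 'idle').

running at tick 5 = C

t=0: vr[C=0] → run C
t=1: vr[C=1024/655 E=1024/655] → run C
t=2: vr[C=2048/655 D=1024/655 E=1024/655] → run D
t=3: vr[C=2048/655 D=1103872/277065 E=1024/655] → run E
t=4: vr[C=2048/655 D=1103872/277065 E=1978368/836435] → run E
t=5: vr[C=2048/655 D=1103872/277065 E=2649088/836435] → run C
t=6: vr[C=3072/655 D=1103872/277065 E=2649088/836435] → run E
t=7: vr[C=3072/655 D=1103872/277065 E=3319808/836435] → run E
t=8: vr[C=3072/655 D=1103872/277065 E=3990528/836435] → run D
t=9: vr[C=3072/655 D=1774592/277065 E=3990528/836435] → run C
t=10: vr[C=4096/655 D=1774592/277065 E=3990528/836435] → run E
t=11: vr[C=4096/655 D=1774592/277065 E=4661248/836435] → run E
t=12: vr[C=4096/655 D=1774592/277065] → run C
t=13: vr[D=1774592/277065] → run D
t=14: vr[D=815104/92355] → run D
t=15: vr[D=3116032/277065] → run D
t=16: (idle)
t=17: (idle)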